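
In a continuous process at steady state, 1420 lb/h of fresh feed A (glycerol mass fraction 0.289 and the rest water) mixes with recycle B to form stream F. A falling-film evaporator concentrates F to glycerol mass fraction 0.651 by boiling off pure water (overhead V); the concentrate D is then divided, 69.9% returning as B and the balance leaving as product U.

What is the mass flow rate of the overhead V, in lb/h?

Overall glycerol balance (none leaves overhead): glycerol in fresh feed = glycerol in product, i.e. 1420×0.289 = (1−0.699)·D·0.651.
D = 410.38/(0.651×0.301) = 2094.3 lb/h.
Recycle B = 0.699×2094.3 = 1463.9 lb/h.
Combined feed F = 1420 + 1463.9 = 2883.9 lb/h.
Overhead V = F − D = 2883.9 − 2094.3 = 789.62 lb/h.

789.6 lb/h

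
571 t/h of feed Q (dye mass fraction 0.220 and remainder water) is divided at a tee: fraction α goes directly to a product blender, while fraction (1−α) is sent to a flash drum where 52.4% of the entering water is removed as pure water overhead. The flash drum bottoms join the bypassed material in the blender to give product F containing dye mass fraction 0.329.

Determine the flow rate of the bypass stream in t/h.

108.1 t/h

All 571×0.220 = 125.62 t/h of dye reaches F, so F = 125.62/0.329 = 381.82 t/h and vapour = 189.18 t/h.
The evaporator receives (1−α)·571 of feed at 0.780 water and removes 0.524 of that water:
0.524×0.780×(1−α)×571 = 189.18
(1−α) = 189.18/233.38 = 0.8106;  α = 0.1894.
Bypass flow = 0.1894×571 = 108.15 t/h.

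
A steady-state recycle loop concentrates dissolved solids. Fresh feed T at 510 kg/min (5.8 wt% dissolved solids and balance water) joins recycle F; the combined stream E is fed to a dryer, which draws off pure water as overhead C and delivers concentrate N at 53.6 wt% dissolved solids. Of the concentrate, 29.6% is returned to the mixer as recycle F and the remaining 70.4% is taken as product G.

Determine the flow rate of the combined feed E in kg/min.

Overall dissolved solids balance (none leaves overhead): dissolved solids in fresh feed = dissolved solids in product, i.e. 510×0.058 = (1−0.296)·N·0.536.
N = 29.58/(0.536×0.704) = 78.39 kg/min.
Recycle F = 0.296×78.39 = 23.203 kg/min.
Combined feed E = 510 + 23.203 = 533.2 kg/min.

533.2 kg/min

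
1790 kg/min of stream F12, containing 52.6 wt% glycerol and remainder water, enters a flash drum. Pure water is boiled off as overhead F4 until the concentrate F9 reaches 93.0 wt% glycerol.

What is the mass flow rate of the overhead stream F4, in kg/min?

glycerol is conserved: 1790×0.526 = 941.54 kg/min all reports to the concentrate.
Concentrate = 941.54/(target fraction) = 1012.4 kg/min.
Overhead = 1790 − 1012.4 = 777.59 kg/min.

777.6 kg/min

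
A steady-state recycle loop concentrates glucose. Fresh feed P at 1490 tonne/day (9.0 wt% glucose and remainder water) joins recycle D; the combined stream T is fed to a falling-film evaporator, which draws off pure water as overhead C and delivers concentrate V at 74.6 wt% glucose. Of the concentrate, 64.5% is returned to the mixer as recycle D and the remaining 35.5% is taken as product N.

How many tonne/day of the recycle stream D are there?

Overall glucose balance (none leaves overhead): glucose in fresh feed = glucose in product, i.e. 1490×0.090 = (1−0.645)·V·0.746.
V = 134.1/(0.746×0.355) = 506.36 tonne/day.
Recycle D = 0.645×506.36 = 326.6 tonne/day.

326.6 tonne/day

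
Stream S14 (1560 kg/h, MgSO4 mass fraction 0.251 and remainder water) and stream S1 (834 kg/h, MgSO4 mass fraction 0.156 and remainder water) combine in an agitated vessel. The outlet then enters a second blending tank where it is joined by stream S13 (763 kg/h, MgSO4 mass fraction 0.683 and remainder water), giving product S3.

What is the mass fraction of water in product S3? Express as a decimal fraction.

0.670

Overall, product flow = 3157 kg/h.
water in = 1560×0.749 + 834×0.844 + 763×0.317 = 2114.2 kg/h.
water fraction in S3 = 0.670.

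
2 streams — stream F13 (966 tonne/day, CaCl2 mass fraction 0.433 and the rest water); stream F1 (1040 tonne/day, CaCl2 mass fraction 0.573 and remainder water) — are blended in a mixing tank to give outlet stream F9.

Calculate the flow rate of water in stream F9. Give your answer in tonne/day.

991.8 tonne/day

water out = water in = 966×0.567 + 1040×0.427 = 991.8 tonne/day.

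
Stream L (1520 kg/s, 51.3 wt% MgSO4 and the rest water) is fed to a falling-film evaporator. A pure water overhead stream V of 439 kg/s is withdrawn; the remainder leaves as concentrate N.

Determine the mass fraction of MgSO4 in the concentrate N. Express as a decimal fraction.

0.721

MgSO4 is not removed: 1520×0.513 = 779.76 kg/s of MgSO4 enters N.
Concentrate = 1520 − 439 = 1081 kg/s.
Mass fraction = 779.76/1081 = 0.721.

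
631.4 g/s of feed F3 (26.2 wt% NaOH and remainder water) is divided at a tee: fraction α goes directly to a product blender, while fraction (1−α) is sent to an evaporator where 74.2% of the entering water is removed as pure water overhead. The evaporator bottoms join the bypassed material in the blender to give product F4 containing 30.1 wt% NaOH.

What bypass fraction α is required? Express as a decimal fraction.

0.763

All 631.4×0.262 = 165.43 g/s of NaOH reaches F4, so F4 = 165.43/0.301 = 549.59 g/s and vapour = 81.809 g/s.
The evaporator receives (1−α)·631.4 of feed at 0.738 water and removes 0.742 of that water:
0.742×0.738×(1−α)×631.4 = 81.809
(1−α) = 81.809/345.75 = 0.2366;  α = 0.7634.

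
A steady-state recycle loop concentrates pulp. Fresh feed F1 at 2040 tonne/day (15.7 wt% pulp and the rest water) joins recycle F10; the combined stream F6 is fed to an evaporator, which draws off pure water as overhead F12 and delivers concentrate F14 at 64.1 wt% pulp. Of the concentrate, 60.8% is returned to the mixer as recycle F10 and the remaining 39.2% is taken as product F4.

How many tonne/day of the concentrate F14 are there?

1275 tonne/day

Overall pulp balance (none leaves overhead): pulp in fresh feed = pulp in product, i.e. 2040×0.157 = (1−0.608)·F14·0.641.
F14 = 320.28/(0.641×0.392) = 1274.6 tonne/day.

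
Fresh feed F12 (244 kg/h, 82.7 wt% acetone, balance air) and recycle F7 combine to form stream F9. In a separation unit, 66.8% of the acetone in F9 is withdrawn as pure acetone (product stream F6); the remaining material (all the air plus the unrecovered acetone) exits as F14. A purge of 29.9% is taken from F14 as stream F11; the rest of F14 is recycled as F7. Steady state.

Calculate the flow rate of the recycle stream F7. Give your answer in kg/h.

160.2 kg/h

air enters only via F12 and leaves only via the purge: 244×0.173 = 0.299×(air in F14), and the separation unit passes all air, so air in F9 = air in F14 = 141.18 kg/h.
acetone in F9: m_A = 244×0.827 + (1−0.299)·(1−0.668)·m_A, so m_A = 201.79/0.7673 = 263 kg/h.
F14 = (1−0.668)×263 + 141.18 = 228.49 kg/h.
Recycle F7 = (1−0.299)×228.49 = 160.17 kg/h.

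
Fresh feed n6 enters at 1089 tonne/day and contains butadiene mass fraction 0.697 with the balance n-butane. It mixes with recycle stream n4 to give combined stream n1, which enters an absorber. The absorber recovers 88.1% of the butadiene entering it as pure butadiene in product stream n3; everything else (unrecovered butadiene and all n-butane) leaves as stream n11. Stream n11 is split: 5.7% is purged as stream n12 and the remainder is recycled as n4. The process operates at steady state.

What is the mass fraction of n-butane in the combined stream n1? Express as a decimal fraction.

0.871

n-butane enters only via n6 and leaves only via the purge: 1089×0.303 = 0.057×(n-butane in n11), and the absorber passes all n-butane, so n-butane in n1 = n-butane in n11 = 5788.9 tonne/day.
butadiene in n1: m_A = 1089×0.697 + (1−0.057)·(1−0.881)·m_A, so m_A = 759.03/0.8878 = 854.98 tonne/day.
n1 = 854.98 + 5788.9 = 6643.9 tonne/day.
n-butane fraction in n1 = 5788.9/6643.9 = 0.871.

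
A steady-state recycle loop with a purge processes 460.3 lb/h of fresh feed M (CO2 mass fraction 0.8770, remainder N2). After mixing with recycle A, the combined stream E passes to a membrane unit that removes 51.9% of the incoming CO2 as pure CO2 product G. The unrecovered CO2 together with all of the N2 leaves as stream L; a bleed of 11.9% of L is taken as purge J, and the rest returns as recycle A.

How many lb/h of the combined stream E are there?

N2 enters only via M and leaves only via the purge: 460.3×0.123 = 0.119×(N2 in L), and the membrane unit passes all N2, so N2 in E = N2 in L = 475.77 lb/h.
CO2 in E: m_A = 460.3×0.877 + (1−0.119)·(1−0.519)·m_A, so m_A = 403.68/0.5762 = 700.55 lb/h.
E = 700.55 + 475.77 = 1176.3 lb/h.

1176 lb/h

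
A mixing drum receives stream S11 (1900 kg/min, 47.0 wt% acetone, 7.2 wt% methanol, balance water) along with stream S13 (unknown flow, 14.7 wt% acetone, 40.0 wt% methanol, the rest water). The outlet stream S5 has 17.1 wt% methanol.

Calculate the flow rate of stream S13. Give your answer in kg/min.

Let S13 be the unknown flow. Total out = 1900 + S13.
methanol balance: 136.8 + 0.400·S13 = 0.171·(1900 + S13)
(0.400 − 0.171)·S13 = 0.171×1900 − 136.8 = 188.1
S13 = 188.1 / 0.229 = 821.4 kg/min

821.4 kg/min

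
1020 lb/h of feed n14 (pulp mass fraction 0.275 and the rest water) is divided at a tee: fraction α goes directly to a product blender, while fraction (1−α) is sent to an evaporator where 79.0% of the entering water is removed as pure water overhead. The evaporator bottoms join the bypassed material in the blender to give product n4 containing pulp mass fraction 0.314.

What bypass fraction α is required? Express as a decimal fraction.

All 1020×0.275 = 280.5 lb/h of pulp reaches n4, so n4 = 280.5/0.314 = 893.31 lb/h and vapour = 126.69 lb/h.
The evaporator receives (1−α)·1020 of feed at 0.725 water and removes 0.790 of that water:
0.790×0.725×(1−α)×1020 = 126.69
(1−α) = 126.69/584.21 = 0.2169;  α = 0.7831.

0.783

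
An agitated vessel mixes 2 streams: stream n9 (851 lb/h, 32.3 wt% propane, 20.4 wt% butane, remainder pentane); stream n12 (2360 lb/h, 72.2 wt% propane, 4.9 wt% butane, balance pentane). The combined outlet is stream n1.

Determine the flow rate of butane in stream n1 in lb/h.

289.2 lb/h

butane out = butane in = 851×0.204 + 2360×0.049 = 289.24 lb/h.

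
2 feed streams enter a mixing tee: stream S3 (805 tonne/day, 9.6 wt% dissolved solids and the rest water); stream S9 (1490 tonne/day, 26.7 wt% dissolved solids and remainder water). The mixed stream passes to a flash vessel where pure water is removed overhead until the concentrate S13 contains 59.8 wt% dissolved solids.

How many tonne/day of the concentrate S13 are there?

794.5 tonne/day

dissolved solids entering = 805×0.096 + 1490×0.267 = 475.11 tonne/day.
All dissolved solids reports to S13, so S13 = 475.11/0.598 = 794.5 tonne/day.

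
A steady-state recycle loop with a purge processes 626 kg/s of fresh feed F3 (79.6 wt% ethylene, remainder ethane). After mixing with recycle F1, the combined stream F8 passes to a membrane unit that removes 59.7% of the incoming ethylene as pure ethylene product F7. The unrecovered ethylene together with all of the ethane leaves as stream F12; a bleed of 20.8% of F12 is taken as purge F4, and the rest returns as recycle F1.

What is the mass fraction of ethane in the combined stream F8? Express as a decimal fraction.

ethane enters only via F3 and leaves only via the purge: 626×0.204 = 0.208×(ethane in F12), and the membrane unit passes all ethane, so ethane in F8 = ethane in F12 = 613.96 kg/s.
ethylene in F8: m_A = 626×0.796 + (1−0.208)·(1−0.597)·m_A, so m_A = 498.3/0.6808 = 731.9 kg/s.
F8 = 731.9 + 613.96 = 1345.9 kg/s.
ethane fraction in F8 = 613.96/1345.9 = 0.456.

0.456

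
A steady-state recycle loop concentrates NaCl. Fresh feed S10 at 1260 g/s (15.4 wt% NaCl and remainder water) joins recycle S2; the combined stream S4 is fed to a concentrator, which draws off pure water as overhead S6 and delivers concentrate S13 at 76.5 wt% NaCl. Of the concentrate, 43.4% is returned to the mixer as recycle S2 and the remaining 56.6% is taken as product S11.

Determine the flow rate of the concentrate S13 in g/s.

448.1 g/s

Overall NaCl balance (none leaves overhead): NaCl in fresh feed = NaCl in product, i.e. 1260×0.154 = (1−0.434)·S13·0.765.
S13 = 194.04/(0.765×0.566) = 448.14 g/s.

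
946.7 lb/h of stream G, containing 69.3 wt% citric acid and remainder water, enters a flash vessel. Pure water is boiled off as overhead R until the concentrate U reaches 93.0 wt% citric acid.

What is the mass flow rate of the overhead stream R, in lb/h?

241.3 lb/h

citric acid is conserved: 946.7×0.693 = 656.06 lb/h all reports to the concentrate.
Concentrate = 656.06/(target fraction) = 705.44 lb/h.
Overhead = 946.7 − 705.44 = 241.26 lb/h.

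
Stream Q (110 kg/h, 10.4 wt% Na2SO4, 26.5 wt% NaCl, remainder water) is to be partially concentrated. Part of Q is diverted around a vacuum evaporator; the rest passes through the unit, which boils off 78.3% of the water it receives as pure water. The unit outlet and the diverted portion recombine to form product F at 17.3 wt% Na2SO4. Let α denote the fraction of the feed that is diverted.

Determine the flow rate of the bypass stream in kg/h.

21.2 kg/h

All 110×0.104 = 11.44 kg/h of Na2SO4 reaches F, so F = 11.44/0.173 = 66.127 kg/h and vapour = 43.873 kg/h.
The evaporator receives (1−α)·110 of feed at 0.631 water and removes 0.783 of that water:
0.783×0.631×(1−α)×110 = 43.873
(1−α) = 43.873/54.348 = 0.8073;  α = 0.1927.
Bypass flow = 0.1927×110 = 21.202 kg/h.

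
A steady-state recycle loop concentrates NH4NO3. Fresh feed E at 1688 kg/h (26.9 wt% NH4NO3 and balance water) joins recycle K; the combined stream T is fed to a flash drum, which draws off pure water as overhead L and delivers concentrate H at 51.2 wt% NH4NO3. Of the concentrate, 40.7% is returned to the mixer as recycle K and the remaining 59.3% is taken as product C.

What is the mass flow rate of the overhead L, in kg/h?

801.1 kg/h

Overall NH4NO3 balance (none leaves overhead): NH4NO3 in fresh feed = NH4NO3 in product, i.e. 1688×0.269 = (1−0.407)·H·0.512.
H = 454.07/(0.512×0.593) = 1495.5 kg/h.
Recycle K = 0.407×1495.5 = 608.69 kg/h.
Combined feed T = 1688 + 608.69 = 2296.7 kg/h.
Overhead L = T − H = 2296.7 − 1495.5 = 801.14 kg/h.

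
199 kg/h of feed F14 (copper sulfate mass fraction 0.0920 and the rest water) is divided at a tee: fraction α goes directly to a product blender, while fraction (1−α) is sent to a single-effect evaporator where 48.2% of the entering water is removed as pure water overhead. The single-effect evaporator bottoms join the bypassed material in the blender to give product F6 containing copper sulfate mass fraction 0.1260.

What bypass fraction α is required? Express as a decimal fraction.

0.383

All 199×0.092 = 18.308 kg/h of copper sulfate reaches F6, so F6 = 18.308/0.126 = 145.3 kg/h and vapour = 53.698 kg/h.
The evaporator receives (1−α)·199 of feed at 0.908 water and removes 0.482 of that water:
0.482×0.908×(1−α)×199 = 53.698
(1−α) = 53.698/87.094 = 0.6166;  α = 0.3834.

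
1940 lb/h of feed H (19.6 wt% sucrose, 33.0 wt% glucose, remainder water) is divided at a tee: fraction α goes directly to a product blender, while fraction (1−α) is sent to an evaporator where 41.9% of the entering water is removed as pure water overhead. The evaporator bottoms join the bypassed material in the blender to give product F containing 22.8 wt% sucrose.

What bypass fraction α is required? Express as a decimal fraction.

All 1940×0.196 = 380.24 lb/h of sucrose reaches F, so F = 380.24/0.228 = 1667.7 lb/h and vapour = 272.28 lb/h.
The evaporator receives (1−α)·1940 of feed at 0.474 water and removes 0.419 of that water:
0.419×0.474×(1−α)×1940 = 272.28
(1−α) = 272.28/385.3 = 0.7067;  α = 0.2933.

0.293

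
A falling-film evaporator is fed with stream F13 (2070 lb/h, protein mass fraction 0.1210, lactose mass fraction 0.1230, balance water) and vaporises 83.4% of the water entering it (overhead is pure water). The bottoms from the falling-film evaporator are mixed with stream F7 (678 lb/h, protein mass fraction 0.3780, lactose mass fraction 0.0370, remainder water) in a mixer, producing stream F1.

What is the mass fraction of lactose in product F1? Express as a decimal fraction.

0.1938

Vapour removed = 0.834×0.756×2070 = 1305.1 lb/h; concentrate = 764.86 lb/h.
lactose reaching the mixer = 254.61 (from concentrate) + 678×0.037 = 279.7 lb/h.
Product flow = 764.86 + 678 = 1442.9 lb/h; lactose fraction = 0.1938.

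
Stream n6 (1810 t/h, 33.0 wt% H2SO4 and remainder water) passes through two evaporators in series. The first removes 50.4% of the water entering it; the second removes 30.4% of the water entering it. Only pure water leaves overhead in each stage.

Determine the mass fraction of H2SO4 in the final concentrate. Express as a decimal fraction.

water in feed = 1810×0.670 = 1212.7 t/h.
After stage 1: water left = (1−0.504)×1212.7 = 601.5; stream total = 1198.8 t/h.
After stage 2: water left = (1−0.304)×601.5 = 418.64; final concentrate = 1015.9 t/h.
H2SO4 fraction = 597.3/1015.9 = 0.588.

0.588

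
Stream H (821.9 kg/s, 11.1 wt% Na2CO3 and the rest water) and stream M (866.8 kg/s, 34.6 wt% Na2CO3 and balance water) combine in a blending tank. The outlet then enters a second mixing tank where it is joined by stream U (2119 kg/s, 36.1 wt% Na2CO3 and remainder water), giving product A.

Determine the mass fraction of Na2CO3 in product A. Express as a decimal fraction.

0.3036

Overall, product flow = 3807.7 kg/s.
Na2CO3 in = 821.9×0.111 + 866.8×0.346 + 2119×0.361 = 1156.1 kg/s.
Na2CO3 fraction in A = 0.3036.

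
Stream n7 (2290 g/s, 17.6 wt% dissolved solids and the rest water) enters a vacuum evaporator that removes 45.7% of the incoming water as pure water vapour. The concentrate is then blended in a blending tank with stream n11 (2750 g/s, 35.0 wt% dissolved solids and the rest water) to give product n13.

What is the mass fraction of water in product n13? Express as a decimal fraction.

0.673

Vapour removed = 0.457×0.824×2290 = 862.34 g/s; concentrate = 1427.7 g/s.
water reaching the mixer = 1024.6 (from concentrate) + 2750×0.650 = 2812.1 g/s.
Product flow = 1427.7 + 2750 = 4177.7 g/s; water fraction = 0.673.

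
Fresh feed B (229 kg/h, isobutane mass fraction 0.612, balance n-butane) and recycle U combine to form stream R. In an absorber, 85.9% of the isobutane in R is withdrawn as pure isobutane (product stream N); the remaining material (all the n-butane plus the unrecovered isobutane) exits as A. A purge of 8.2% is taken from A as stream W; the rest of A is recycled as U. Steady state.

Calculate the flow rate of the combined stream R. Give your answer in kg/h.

n-butane enters only via B and leaves only via the purge: 229×0.388 = 0.082×(n-butane in A), and the absorber passes all n-butane, so n-butane in R = n-butane in A = 1083.6 kg/h.
isobutane in R: m_A = 229×0.612 + (1−0.082)·(1−0.859)·m_A, so m_A = 140.15/0.8706 = 160.99 kg/h.
R = 160.99 + 1083.6 = 1244.5 kg/h.

1245 kg/h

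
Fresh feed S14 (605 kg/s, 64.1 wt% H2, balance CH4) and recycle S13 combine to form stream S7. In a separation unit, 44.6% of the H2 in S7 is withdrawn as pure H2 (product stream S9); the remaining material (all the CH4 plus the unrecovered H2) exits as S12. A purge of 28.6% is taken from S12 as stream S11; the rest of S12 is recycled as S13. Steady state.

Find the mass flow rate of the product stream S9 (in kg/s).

H2 in S7: m_A = 605×0.641 + (1−0.286)·(1−0.446)·m_A, so m_A = 387.81/0.6044 = 641.59 kg/s.
Product S9 = 0.446×641.59 = 286.15 kg/s.

286.1 kg/s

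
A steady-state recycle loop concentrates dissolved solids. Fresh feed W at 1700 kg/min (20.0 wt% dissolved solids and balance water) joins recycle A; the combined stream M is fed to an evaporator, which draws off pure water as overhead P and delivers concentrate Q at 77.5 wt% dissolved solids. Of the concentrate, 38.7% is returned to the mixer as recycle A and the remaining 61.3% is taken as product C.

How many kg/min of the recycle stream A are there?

Overall dissolved solids balance (none leaves overhead): dissolved solids in fresh feed = dissolved solids in product, i.e. 1700×0.200 = (1−0.387)·Q·0.775.
Q = 340/(0.775×0.613) = 715.68 kg/min.
Recycle A = 0.387×715.68 = 276.97 kg/min.

277 kg/min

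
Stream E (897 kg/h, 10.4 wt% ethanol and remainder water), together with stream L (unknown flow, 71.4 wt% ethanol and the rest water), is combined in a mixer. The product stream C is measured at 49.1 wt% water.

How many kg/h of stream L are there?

1772 kg/h

Let L be the unknown flow. Total out = 897 + L.
water balance: 803.71 + 0.286·L = 0.491·(897 + L)
(0.286 − 0.491)·L = 0.491×897 − 803.71 = -363.28
L = -363.28 / -0.205 = 1772.1 kg/h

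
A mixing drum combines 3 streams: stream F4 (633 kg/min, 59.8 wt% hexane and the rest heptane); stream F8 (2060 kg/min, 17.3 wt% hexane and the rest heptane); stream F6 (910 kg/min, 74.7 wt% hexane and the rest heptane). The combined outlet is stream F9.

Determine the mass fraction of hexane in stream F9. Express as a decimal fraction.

Total flow out = 633 + 2060 + 910 = 3603 kg/min.
hexane in = 633×0.598 + 2060×0.173 + 910×0.747 = 1414.7 kg/min.
hexane mass fraction in F9 = 1414.7/3603 = 0.393.

0.393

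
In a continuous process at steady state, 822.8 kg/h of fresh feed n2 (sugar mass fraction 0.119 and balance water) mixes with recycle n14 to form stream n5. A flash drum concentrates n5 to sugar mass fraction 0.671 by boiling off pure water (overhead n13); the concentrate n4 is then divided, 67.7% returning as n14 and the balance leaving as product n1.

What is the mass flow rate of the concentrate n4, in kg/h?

451.8 kg/h

Overall sugar balance (none leaves overhead): sugar in fresh feed = sugar in product, i.e. 822.8×0.119 = (1−0.677)·n4·0.671.
n4 = 97.913/(0.671×0.323) = 451.77 kg/h.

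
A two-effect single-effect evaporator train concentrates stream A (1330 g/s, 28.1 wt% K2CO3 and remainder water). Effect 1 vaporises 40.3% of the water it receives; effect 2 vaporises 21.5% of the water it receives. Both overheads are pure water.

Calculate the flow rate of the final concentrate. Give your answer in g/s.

821.9 g/s

water in feed = 1330×0.719 = 956.27 g/s.
After stage 1: water left = (1−0.403)×956.27 = 570.89; stream total = 944.62 g/s.
After stage 2: water left = (1−0.215)×570.89 = 448.15; final concentrate = 821.88 g/s.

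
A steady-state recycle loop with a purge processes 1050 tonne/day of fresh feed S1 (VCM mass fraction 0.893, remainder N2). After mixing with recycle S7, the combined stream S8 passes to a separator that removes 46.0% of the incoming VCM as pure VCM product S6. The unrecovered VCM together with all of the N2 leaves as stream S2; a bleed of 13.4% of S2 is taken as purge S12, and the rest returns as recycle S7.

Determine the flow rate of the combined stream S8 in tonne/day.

N2 enters only via S1 and leaves only via the purge: 1050×0.107 = 0.134×(N2 in S2), and the separator passes all N2, so N2 in S8 = N2 in S2 = 838.43 tonne/day.
VCM in S8: m_A = 1050×0.893 + (1−0.134)·(1−0.460)·m_A, so m_A = 937.65/0.5324 = 1761.3 tonne/day.
S8 = 1761.3 + 838.43 = 2599.7 tonne/day.

2600 tonne/day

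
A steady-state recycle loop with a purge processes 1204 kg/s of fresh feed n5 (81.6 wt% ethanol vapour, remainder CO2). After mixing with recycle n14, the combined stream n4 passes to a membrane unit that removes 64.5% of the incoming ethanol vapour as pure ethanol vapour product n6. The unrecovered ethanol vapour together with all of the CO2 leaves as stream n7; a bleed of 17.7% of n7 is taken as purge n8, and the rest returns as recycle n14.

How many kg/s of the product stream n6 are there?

895.2 kg/s

ethanol vapour in n4: m_A = 1204×0.816 + (1−0.177)·(1−0.645)·m_A, so m_A = 982.46/0.7078 = 1388 kg/s.
Product n6 = 0.645×1388 = 895.25 kg/s.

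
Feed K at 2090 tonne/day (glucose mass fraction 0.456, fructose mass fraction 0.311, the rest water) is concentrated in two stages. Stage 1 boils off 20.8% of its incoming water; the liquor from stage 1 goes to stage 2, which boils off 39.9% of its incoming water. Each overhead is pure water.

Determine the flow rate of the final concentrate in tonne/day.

1835 tonne/day

water in feed = 2090×0.233 = 486.97 tonne/day.
After stage 1: water left = (1−0.208)×486.97 = 385.68; stream total = 1988.7 tonne/day.
After stage 2: water left = (1−0.399)×385.68 = 231.79; final concentrate = 1834.8 tonne/day.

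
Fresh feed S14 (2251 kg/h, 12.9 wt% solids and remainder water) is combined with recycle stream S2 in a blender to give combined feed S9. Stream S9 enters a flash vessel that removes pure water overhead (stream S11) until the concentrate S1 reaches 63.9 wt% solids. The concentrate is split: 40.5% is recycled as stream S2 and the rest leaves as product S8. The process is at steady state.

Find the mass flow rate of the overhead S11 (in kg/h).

1797 kg/h

Overall solids balance (none leaves overhead): solids in fresh feed = solids in product, i.e. 2251×0.129 = (1−0.405)·S1·0.639.
S1 = 290.38/(0.639×0.595) = 763.74 kg/h.
Recycle S2 = 0.405×763.74 = 309.32 kg/h.
Combined feed S9 = 2251 + 309.32 = 2560.3 kg/h.
Overhead S11 = S9 − S1 = 2560.3 − 763.74 = 1796.6 kg/h.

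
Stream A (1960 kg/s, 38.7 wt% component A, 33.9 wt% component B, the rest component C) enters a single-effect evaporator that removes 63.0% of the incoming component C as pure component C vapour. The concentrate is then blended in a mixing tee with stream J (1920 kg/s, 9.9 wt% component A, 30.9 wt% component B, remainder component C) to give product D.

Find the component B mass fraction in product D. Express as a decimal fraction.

0.355

Vapour removed = 0.630×0.274×1960 = 338.34 kg/s; concentrate = 1621.7 kg/s.
component B reaching the mixer = 664.44 (from concentrate) + 1920×0.309 = 1257.7 kg/s.
Product flow = 1621.7 + 1920 = 3541.7 kg/s; component B fraction = 0.355.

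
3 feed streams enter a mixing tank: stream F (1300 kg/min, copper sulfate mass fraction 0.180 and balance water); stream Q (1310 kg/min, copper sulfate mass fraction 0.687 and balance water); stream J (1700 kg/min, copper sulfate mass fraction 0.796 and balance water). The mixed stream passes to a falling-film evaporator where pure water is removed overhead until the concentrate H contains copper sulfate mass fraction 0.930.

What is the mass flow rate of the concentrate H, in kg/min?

copper sulfate entering = 1300×0.180 + 1310×0.687 + 1700×0.796 = 2487.2 kg/min.
All copper sulfate reports to H, so H = 2487.2/0.930 = 2674.4 kg/min.

2674 kg/min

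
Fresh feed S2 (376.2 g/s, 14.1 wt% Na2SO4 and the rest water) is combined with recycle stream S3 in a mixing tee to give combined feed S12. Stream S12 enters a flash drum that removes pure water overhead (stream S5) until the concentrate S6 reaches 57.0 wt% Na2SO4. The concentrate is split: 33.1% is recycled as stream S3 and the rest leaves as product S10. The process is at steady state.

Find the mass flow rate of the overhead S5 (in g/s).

Overall Na2SO4 balance (none leaves overhead): Na2SO4 in fresh feed = Na2SO4 in product, i.e. 376.2×0.141 = (1−0.331)·S6·0.570.
S6 = 53.044/(0.570×0.669) = 139.1 g/s.
Recycle S3 = 0.331×139.1 = 46.043 g/s.
Combined feed S12 = 376.2 + 46.043 = 422.24 g/s.
Overhead S5 = S12 − S6 = 422.24 − 139.1 = 283.14 g/s.

283.1 g/s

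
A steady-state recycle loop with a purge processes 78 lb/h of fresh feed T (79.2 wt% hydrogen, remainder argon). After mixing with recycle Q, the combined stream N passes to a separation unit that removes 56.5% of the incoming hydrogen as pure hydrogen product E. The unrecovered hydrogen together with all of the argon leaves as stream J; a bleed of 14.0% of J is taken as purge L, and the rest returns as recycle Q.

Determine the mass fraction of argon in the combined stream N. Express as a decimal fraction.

0.5400

argon enters only via T and leaves only via the purge: 78×0.208 = 0.140×(argon in J), and the separation unit passes all argon, so argon in N = argon in J = 115.89 lb/h.
hydrogen in N: m_A = 78×0.792 + (1−0.140)·(1−0.565)·m_A, so m_A = 61.776/0.6259 = 98.699 lb/h.
N = 98.699 + 115.89 = 214.59 lb/h.
argon fraction in N = 115.89/214.59 = 0.5400.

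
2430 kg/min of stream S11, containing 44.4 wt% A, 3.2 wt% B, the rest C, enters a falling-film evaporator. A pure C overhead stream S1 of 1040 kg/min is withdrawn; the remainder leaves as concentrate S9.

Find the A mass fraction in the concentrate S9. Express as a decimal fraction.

0.776

A is not removed: 2430×0.444 = 1078.9 kg/min of A enters S9.
Concentrate = 2430 − 1040 = 1390 kg/min.
Mass fraction = 1078.9/1390 = 0.776.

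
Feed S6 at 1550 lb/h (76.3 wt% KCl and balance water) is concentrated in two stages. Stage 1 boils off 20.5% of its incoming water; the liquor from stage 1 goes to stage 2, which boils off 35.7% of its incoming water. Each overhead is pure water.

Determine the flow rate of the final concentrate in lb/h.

water in feed = 1550×0.237 = 367.35 lb/h.
After stage 1: water left = (1−0.205)×367.35 = 292.04; stream total = 1474.7 lb/h.
After stage 2: water left = (1−0.357)×292.04 = 187.78; final concentrate = 1370.4 lb/h.

1370 lb/h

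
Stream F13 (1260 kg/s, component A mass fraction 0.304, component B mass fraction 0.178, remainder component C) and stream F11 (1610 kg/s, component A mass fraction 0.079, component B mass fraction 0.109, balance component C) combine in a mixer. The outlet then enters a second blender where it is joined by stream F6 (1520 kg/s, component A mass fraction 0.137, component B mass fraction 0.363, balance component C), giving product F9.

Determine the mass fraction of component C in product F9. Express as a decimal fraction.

Overall, product flow = 4390 kg/s.
component C in = 1260×0.518 + 1610×0.812 + 1520×0.500 = 2720 kg/s.
component C fraction in F9 = 0.620.

0.620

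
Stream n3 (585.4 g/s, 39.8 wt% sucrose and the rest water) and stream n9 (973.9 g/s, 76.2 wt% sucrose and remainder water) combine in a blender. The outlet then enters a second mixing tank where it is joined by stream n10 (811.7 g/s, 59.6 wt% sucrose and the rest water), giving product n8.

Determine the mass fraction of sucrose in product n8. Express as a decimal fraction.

0.6153

Overall, product flow = 2371 g/s.
sucrose in = 585.4×0.398 + 973.9×0.762 + 811.7×0.596 = 1458.9 g/s.
sucrose fraction in n8 = 0.6153.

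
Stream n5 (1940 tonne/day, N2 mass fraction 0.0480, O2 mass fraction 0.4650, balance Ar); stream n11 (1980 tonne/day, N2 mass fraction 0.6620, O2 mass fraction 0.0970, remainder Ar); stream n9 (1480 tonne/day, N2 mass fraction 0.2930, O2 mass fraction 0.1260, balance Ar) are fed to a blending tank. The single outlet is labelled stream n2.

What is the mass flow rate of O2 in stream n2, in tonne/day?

1281 tonne/day

O2 out = O2 in = 1940×0.465 + 1980×0.097 + 1480×0.126 = 1280.6 tonne/day.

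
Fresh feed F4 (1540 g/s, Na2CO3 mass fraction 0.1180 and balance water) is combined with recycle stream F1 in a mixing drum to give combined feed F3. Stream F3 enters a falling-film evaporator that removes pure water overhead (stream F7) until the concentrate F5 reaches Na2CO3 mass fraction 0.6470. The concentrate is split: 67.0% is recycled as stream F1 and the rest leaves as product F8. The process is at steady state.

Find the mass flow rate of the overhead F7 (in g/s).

Overall Na2CO3 balance (none leaves overhead): Na2CO3 in fresh feed = Na2CO3 in product, i.e. 1540×0.118 = (1−0.670)·F5·0.647.
F5 = 181.72/(0.647×0.330) = 851.11 g/s.
Recycle F1 = 0.670×851.11 = 570.24 g/s.
Combined feed F3 = 1540 + 570.24 = 2110.2 g/s.
Overhead F7 = F3 − F5 = 2110.2 − 851.11 = 1259.1 g/s.

1259 g/s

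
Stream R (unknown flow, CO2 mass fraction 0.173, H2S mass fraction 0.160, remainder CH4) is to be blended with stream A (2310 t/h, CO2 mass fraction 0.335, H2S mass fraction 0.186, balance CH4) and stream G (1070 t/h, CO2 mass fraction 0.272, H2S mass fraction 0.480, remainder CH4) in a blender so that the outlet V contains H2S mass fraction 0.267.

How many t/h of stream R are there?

Let R be the unknown flow. Total out = 3380 + R.
H2S balance: 943.26 + 0.160·R = 0.267·(3380 + R)
(0.160 − 0.267)·R = 0.267×3380 − 943.26 = -40.8
R = -40.8 / -0.107 = 381.31 t/h

381.3 t/h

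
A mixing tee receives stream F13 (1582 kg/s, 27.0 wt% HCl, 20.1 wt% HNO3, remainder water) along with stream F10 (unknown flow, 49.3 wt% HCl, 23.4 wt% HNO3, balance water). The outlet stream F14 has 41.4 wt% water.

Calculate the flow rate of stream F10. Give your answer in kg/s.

1290 kg/s

Let F10 be the unknown flow. Total out = 1582 + F10.
water balance: 836.88 + 0.273·F10 = 0.414·(1582 + F10)
(0.273 − 0.414)·F10 = 0.414×1582 − 836.88 = -181.93
F10 = -181.93 / -0.141 = 1290.3 kg/s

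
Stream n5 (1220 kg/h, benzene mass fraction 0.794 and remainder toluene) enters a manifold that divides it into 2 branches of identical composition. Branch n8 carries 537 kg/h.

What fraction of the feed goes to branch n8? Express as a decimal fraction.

0.440

Fraction to n8 = 537/1220 = 0.4402.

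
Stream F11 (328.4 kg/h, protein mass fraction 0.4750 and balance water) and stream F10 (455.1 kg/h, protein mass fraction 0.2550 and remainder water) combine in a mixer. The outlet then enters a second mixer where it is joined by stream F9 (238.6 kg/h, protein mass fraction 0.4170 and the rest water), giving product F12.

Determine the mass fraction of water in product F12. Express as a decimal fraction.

Overall, product flow = 1022.1 kg/h.
water in = 328.4×0.525 + 455.1×0.745 + 238.6×0.583 = 650.56 kg/h.
water fraction in F12 = 0.6365.

0.6365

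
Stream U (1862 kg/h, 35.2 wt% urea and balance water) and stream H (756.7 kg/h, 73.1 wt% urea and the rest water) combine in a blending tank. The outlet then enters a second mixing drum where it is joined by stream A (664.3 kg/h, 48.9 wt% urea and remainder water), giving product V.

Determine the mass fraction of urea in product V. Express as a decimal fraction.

Overall, product flow = 3283 kg/h.
urea in = 1862×0.352 + 756.7×0.731 + 664.3×0.489 = 1533.4 kg/h.
urea fraction in V = 0.4671.

0.4671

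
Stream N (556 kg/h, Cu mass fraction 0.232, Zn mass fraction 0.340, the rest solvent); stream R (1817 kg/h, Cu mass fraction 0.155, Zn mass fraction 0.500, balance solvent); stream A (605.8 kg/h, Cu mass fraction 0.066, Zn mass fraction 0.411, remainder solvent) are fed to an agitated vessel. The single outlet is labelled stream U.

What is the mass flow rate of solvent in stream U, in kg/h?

1182 kg/h

solvent out = solvent in = 556×0.428 + 1817×0.345 + 605.8×0.523 = 1181.7 kg/h.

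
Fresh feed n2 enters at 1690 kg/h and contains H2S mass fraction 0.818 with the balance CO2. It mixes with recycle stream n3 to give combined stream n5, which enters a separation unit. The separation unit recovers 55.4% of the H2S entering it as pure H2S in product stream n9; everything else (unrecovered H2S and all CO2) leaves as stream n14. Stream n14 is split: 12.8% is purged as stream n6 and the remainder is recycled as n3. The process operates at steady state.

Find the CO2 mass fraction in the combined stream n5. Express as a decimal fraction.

CO2 enters only via n2 and leaves only via the purge: 1690×0.182 = 0.128×(CO2 in n14), and the separation unit passes all CO2, so CO2 in n5 = CO2 in n14 = 2403 kg/h.
H2S in n5: m_A = 1690×0.818 + (1−0.128)·(1−0.554)·m_A, so m_A = 1382.4/0.6111 = 2262.2 kg/h.
n5 = 2262.2 + 2403 = 4665.2 kg/h.
CO2 fraction in n5 = 2403/4665.2 = 0.515.

0.515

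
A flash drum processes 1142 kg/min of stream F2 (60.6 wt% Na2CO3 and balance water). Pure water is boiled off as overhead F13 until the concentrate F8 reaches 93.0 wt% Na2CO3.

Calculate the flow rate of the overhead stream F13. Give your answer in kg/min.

397.9 kg/min

Na2CO3 is conserved: 1142×0.606 = 692.05 kg/min all reports to the concentrate.
Concentrate = 692.05/(target fraction) = 744.14 kg/min.
Overhead = 1142 − 744.14 = 397.86 kg/min.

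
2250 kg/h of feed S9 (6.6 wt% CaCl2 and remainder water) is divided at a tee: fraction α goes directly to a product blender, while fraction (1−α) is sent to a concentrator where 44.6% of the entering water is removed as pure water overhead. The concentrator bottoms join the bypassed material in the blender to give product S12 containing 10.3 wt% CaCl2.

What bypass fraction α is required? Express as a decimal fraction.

All 2250×0.066 = 148.5 kg/h of CaCl2 reaches S12, so S12 = 148.5/0.103 = 1441.7 kg/h and vapour = 808.25 kg/h.
The evaporator receives (1−α)·2250 of feed at 0.934 water and removes 0.446 of that water:
0.446×0.934×(1−α)×2250 = 808.25
(1−α) = 808.25/937.27 = 0.8623;  α = 0.1377.

0.138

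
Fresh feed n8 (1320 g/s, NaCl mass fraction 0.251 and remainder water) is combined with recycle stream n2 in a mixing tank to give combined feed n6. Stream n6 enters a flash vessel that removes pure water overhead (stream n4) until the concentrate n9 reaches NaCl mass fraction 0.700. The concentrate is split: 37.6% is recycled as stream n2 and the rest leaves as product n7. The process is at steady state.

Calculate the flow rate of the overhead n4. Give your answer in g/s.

846.7 g/s

Overall NaCl balance (none leaves overhead): NaCl in fresh feed = NaCl in product, i.e. 1320×0.251 = (1−0.376)·n9·0.700.
n9 = 331.32/(0.700×0.624) = 758.52 g/s.
Recycle n2 = 0.376×758.52 = 285.2 g/s.
Combined feed n6 = 1320 + 285.2 = 1605.2 g/s.
Overhead n4 = n6 − n9 = 1605.2 − 758.52 = 846.69 g/s.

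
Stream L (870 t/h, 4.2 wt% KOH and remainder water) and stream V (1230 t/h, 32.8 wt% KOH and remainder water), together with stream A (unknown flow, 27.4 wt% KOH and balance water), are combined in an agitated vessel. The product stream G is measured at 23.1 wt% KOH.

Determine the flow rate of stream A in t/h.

1049 t/h

Let A be the unknown flow. Total out = 2100 + A.
KOH balance: 439.98 + 0.274·A = 0.231·(2100 + A)
(0.274 − 0.231)·A = 0.231×2100 − 439.98 = 45.12
A = 45.12 / 0.043 = 1049.3 t/h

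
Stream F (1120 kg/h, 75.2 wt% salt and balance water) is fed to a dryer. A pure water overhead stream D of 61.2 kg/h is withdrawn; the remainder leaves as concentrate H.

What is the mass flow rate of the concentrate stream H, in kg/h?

1059 kg/h

Concentrate = 1120 − 61.2 = 1058.8 kg/h.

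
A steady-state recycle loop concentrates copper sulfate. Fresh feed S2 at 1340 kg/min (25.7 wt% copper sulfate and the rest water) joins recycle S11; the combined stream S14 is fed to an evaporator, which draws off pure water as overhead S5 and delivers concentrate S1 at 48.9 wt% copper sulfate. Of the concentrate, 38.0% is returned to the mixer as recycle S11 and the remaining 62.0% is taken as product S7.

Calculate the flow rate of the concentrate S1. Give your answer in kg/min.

Overall copper sulfate balance (none leaves overhead): copper sulfate in fresh feed = copper sulfate in product, i.e. 1340×0.257 = (1−0.380)·S1·0.489.
S1 = 344.38/(0.489×0.620) = 1135.9 kg/min.

1136 kg/min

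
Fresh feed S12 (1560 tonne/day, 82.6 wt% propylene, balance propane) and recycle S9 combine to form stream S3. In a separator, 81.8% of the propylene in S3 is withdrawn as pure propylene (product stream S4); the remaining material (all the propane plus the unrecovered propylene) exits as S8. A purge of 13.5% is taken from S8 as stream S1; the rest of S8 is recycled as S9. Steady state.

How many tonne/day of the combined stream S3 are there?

propane enters only via S12 and leaves only via the purge: 1560×0.174 = 0.135×(propane in S8), and the separator passes all propane, so propane in S3 = propane in S8 = 2010.7 tonne/day.
propylene in S3: m_A = 1560×0.826 + (1−0.135)·(1−0.818)·m_A, so m_A = 1288.6/0.8426 = 1529.3 tonne/day.
S3 = 1529.3 + 2010.7 = 3540 tonne/day.

3540 tonne/day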